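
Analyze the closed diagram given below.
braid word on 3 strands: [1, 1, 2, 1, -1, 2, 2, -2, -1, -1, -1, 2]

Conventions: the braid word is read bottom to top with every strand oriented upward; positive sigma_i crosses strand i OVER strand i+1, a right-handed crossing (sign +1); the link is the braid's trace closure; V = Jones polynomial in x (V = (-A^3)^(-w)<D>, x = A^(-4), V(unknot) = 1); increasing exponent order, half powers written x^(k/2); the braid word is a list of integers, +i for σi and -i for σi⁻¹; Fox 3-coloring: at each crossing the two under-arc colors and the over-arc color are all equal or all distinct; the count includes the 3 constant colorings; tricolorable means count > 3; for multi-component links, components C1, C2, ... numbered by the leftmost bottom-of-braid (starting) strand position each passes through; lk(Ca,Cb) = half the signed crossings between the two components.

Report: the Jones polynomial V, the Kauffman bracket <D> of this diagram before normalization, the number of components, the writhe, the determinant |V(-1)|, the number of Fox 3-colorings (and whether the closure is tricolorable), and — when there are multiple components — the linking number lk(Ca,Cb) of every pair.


V(x) = -x^-1 + 2 - x + 2x^2 - x^3 + x^4 - x^5
bracket: -A^-14 + A^-10 - A^-6 + 2A^-2 - A^2 + 2A^6 - A^10, w = +2
1 component, writhe +2, over 12 crossings
det 9, colorings 9 of 3^12 — tricolorable
observation: w = +2 shifts under R1 moves; the (-A^3)^(-2) factor cancels that in V


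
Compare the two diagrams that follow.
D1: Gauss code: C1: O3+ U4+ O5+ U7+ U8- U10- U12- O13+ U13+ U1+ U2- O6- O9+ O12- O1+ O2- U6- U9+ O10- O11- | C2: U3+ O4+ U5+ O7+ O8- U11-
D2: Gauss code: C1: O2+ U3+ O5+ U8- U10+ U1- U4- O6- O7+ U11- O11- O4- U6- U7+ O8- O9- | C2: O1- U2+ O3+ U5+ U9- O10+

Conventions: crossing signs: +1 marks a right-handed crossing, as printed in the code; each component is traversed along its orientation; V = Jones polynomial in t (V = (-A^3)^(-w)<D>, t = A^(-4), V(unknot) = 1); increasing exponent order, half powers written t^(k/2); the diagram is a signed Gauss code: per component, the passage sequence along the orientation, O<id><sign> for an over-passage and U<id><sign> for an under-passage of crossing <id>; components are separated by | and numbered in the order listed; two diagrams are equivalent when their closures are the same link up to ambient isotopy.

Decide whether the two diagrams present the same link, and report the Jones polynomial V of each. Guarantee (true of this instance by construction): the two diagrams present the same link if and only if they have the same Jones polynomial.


same link: yes
V(D1) = -t^(1/2) - t^(5/2)  [13 crossings, <D> = A^-7 + A, w = +1]
V(D2) = -t^(1/2) - t^(5/2)  (w -1, c 11, <D> = A^-13 + A^-5)
note: Reidemeister moves carry D1 (13 crossings) to D2 (11)


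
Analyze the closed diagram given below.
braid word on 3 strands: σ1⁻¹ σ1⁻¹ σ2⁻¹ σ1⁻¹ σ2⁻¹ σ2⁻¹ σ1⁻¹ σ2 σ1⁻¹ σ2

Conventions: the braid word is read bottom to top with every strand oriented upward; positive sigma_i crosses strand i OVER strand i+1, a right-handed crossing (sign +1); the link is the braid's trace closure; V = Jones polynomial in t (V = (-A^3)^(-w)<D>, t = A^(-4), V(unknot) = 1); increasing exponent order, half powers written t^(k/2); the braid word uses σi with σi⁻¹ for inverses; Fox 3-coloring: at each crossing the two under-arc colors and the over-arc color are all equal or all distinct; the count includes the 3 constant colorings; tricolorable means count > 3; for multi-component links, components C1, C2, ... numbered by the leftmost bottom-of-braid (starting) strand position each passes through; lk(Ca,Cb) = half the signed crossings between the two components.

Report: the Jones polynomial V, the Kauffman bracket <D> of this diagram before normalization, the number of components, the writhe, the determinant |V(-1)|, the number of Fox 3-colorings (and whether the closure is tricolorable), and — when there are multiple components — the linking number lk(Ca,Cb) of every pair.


V(t) = -t^-9 + 2t^-8 - 3t^-7 + 3t^-6 - 3t^-5 + 3t^-4 - t^-3 + t^-2
bracket: A^-10 - A^-6 + 3A^-2 - 3A^2 + 3A^6 - 3A^10 + 2A^14 - A^18, w = -6
1 component, writhe -6, over 10 crossings
det 17, colorings 3 of 3^10 — not tricolorable
observation: w = -6 (over 10 crossings) is diagram-only; (-A^3)^(6) removes it from V


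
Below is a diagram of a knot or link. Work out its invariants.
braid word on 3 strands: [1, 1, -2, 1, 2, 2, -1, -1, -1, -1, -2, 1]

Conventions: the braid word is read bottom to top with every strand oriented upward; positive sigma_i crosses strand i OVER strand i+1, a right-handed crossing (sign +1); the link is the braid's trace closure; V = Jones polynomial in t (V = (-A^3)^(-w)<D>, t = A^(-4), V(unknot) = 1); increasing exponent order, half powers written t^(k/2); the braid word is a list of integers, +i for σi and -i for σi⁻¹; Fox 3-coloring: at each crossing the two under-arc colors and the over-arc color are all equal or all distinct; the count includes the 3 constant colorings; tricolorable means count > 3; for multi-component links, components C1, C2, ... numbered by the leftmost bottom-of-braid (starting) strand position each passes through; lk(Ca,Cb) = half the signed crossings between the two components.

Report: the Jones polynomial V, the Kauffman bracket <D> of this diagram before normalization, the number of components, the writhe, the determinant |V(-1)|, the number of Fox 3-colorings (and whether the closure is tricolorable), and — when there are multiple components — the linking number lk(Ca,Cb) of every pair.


Jones polynomial: V(t) = -t^-5 + 2t^-4 - 4t^-3 + 6t^-2 - 7t^-1 + 9 - 7t + 6t^2 - 4t^3 + 2t^4 - t^5
<D> = -A^-20 + 2A^-16 - 4A^-12 + 6A^-8 - 7A^-4 + 9 - 7A^4 + 6A^8 - 4A^12 + 2A^16 - A^20; writhe 0
components 1, writhe 0 (12 crossings)
3-colorings: 3 of 3^12, det 49 — not tricolorable
note: |V(-1)| = 49: so not tricolorable, since 3 does not divide 49


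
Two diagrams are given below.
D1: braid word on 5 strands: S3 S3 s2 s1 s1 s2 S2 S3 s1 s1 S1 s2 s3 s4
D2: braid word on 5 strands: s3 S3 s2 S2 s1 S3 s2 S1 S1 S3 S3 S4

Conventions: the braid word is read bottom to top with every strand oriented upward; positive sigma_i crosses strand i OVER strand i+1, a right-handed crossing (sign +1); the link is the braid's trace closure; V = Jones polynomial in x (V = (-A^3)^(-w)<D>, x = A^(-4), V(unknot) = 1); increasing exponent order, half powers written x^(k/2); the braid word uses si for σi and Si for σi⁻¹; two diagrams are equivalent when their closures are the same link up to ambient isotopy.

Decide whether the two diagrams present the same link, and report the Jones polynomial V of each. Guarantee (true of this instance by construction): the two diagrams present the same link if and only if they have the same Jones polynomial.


equivalent: no
V(D1) = x^-1 - 1 + 2x - 3x^2 + 3x^3 - 2x^4 + 2x^5 - x^6  (w +4, c 14, <D> = -A^-12 + 2A^-8 - 2A^-4 + 3 - 3A^4 + 2A^8 - A^12 + A^16)
V(D2) = -x^-4 + x^-3 + x^-1  (w -4, c 12, <D> = A^-8 + 1 - A^4)
why: comparing 2 Jones polynomials yields 2 groups


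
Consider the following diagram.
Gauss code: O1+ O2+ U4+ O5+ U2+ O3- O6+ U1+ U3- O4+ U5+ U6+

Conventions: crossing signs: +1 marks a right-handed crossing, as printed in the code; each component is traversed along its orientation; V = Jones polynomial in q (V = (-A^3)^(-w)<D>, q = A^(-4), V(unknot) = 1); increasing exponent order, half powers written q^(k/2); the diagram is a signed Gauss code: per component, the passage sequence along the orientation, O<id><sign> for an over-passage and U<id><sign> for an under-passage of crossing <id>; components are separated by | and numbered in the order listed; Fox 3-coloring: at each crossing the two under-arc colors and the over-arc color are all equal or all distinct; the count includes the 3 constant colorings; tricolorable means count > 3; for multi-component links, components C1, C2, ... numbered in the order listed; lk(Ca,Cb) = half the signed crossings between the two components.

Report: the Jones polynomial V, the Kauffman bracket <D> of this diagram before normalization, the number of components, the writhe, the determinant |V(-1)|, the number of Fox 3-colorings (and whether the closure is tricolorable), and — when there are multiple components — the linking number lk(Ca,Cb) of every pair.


V = q - q^2 + 2q^3 - q^4 + q^5 - q^6
<D> = -A^-12 + A^-8 - A^-4 + 2 - A^4 + A^8 (w = +4)
1 component over 6 crossings, w = +4
3 Fox colorings among 3^6, |V(-1)| = 7: not tricolorable
why: w = +4 shifts under R1 moves; the (-A^3)^(-4) factor cancels that in V


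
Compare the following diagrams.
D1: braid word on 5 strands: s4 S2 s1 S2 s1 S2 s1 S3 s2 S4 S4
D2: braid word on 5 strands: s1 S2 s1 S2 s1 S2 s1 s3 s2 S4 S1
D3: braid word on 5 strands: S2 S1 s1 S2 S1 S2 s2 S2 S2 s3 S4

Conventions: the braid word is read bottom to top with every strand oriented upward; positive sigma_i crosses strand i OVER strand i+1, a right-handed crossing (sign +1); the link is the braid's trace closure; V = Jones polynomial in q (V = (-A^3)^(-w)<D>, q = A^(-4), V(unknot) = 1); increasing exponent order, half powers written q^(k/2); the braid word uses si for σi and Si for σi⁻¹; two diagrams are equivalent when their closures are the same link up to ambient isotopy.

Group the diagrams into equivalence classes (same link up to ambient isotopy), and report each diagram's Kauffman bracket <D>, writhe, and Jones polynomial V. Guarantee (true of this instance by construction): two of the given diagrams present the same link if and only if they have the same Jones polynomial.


grouping into links: {D1, D2} | {D3}
V(D1) = -q^(-3/2) + q^(-1/2) - 2q^(1/2) + q^(3/2) - 2q^(5/2) + q^(7/2)  (w -1, c 11, <D> = -A^-17 + 2A^-13 - A^-9 + 2A^-5 - A^-1 + A^3)
D2 (bracket -A^-11 + 2A^-7 - A^-3 + 2A - A^5 + A^9; 11 crossings at w = +1): V = -q^(-3/2) + q^(-1/2) - 2q^(1/2) + q^(3/2) - 2q^(5/2) + q^(7/2)
D3 (bracket A^-9 + A^-1 - A^3 + A^7; 11 crossings at w = -5): V = -q^(-11/2) + q^(-9/2) - q^(-7/2) - q^(-3/2)
why: V(q) takes 2 values over 3 diagrams, fixing the grouping


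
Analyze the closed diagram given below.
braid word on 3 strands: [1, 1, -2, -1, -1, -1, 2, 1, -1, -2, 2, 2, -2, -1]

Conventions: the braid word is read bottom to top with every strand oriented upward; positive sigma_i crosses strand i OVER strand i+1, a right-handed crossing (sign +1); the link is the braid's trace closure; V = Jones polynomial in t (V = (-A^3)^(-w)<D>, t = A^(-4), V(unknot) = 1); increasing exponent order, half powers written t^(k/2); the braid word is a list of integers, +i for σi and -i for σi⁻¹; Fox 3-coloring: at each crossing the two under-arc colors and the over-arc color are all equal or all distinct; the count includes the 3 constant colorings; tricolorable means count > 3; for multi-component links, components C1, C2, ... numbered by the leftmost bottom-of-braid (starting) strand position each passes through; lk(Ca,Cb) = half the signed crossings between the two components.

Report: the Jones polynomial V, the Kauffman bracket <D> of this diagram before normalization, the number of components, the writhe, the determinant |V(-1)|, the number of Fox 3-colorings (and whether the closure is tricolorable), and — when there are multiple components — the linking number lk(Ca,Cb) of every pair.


Jones polynomial: V(t) = -t^-4 + t^-3 + t^-1
<D> = A^-2 + A^6 - A^10; writhe -2
components 1, writhe -2 (14 crossings)
3-colorings: 9 of 3^14, det 3 — tricolorable
note: the span of V is 3, forcing >= 3 crossings in any diagram


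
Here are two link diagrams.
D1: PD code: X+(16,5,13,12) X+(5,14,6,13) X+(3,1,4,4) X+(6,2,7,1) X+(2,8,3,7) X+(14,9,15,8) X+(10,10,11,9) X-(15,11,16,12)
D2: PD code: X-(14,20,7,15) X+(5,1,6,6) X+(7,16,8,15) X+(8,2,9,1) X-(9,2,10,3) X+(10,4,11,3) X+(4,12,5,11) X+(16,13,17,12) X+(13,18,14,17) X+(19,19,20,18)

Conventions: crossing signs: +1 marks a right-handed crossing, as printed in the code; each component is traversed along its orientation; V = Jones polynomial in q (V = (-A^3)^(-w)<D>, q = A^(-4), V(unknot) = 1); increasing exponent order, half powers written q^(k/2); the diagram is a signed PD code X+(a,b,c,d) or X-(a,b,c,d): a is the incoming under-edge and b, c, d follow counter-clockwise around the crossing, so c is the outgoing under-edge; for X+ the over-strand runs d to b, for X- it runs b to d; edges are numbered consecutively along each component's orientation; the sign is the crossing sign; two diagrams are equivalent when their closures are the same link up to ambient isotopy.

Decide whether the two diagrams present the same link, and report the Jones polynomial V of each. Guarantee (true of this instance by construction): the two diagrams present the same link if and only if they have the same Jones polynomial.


equivalent: yes
D1 (bracket A^-2 + 2A^6 + A^14; 8 crossings at w = +6): V = q + 2q^3 + q^5
V(D2) = q + 2q^3 + q^5  (w +6, c 10, <D> = A^-2 + 2A^6 + A^14)
key observation: all 2 diagrams share one V(q), hence one class


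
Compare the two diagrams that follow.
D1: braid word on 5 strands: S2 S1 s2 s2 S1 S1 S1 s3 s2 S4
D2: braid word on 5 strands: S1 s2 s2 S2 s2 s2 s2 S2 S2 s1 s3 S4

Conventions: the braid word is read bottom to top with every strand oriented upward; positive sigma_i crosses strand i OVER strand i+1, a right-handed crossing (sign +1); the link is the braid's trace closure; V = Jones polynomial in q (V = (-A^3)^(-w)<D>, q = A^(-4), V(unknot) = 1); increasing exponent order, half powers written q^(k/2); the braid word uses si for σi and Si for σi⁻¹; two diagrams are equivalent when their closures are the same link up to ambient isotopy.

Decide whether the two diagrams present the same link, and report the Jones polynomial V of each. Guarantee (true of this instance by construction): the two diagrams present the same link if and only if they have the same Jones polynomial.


same link: no
V(D1) = q^-5 - q^-4 + 2q^-3 - q^-2 + 2q^-1 + q  [10 crossings, <D> = A^-10 + 2A^-2 - A^2 + 2A^6 - A^10 + A^14, w = -2]
D2 (bracket A^-6 + A^-2 + A^2 + A^6; 12 crossings at w = +2): V = 1 + q + q^2 + q^3
note: V(q) takes 2 values over 2 diagrams, fixing the grouping


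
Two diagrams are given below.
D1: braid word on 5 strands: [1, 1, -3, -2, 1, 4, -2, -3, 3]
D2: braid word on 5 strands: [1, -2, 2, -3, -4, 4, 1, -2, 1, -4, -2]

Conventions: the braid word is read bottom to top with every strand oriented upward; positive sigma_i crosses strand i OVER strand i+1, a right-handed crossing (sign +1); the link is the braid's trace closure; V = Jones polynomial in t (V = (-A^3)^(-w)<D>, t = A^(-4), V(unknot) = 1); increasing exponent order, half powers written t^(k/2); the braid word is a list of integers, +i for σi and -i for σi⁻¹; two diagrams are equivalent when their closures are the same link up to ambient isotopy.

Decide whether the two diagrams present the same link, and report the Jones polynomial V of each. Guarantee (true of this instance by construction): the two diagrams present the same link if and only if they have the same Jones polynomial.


same link: yes
V(D1) = -t^(-3/2) + t^(-1/2) - 2t^(1/2) + t^(3/2) - 2t^(5/2) + t^(7/2)  [9 crossings, <D> = -A^-11 + 2A^-7 - A^-3 + 2A - A^5 + A^9, w = +1]
D2 (bracket -A^-17 + 2A^-13 - A^-9 + 2A^-5 - A^-1 + A^3; 11 crossings at w = -1): V = -t^(-3/2) + t^(-1/2) - 2t^(1/2) + t^(3/2) - 2t^(5/2) + t^(7/2)
note: Markov moves rewrite D1 (9 crossings) into D2 (11)


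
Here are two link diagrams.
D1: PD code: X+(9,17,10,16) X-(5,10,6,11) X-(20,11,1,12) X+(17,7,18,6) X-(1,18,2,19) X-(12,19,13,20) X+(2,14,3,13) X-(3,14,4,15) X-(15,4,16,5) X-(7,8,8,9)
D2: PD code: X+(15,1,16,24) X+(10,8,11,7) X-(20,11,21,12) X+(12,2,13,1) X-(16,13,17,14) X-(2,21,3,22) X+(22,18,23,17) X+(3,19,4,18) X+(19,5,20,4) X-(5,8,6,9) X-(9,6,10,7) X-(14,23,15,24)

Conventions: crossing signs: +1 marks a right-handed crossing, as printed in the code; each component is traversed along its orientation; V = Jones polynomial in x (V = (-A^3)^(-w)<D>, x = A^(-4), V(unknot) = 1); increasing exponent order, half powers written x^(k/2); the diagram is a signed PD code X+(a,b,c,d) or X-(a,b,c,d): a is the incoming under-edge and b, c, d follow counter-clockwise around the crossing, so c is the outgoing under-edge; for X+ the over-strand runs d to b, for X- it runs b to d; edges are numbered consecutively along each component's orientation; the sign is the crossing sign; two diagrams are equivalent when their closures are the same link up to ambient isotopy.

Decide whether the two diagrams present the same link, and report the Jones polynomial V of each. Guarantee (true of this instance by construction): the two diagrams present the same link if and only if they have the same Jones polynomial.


equivalent: no
V(D1) = x^-5 - 2x^-4 + 2x^-3 - 2x^-2 + 2x^-1 - 1 + x  (w -4, c 10, <D> = A^-16 - A^-12 + 2A^-8 - 2A^-4 + 2 - 2A^4 + A^8)
V(D2) = 1  (w 0, c 12, <D> = 1)
why: comparing 2 Jones polynomials yields 2 groups


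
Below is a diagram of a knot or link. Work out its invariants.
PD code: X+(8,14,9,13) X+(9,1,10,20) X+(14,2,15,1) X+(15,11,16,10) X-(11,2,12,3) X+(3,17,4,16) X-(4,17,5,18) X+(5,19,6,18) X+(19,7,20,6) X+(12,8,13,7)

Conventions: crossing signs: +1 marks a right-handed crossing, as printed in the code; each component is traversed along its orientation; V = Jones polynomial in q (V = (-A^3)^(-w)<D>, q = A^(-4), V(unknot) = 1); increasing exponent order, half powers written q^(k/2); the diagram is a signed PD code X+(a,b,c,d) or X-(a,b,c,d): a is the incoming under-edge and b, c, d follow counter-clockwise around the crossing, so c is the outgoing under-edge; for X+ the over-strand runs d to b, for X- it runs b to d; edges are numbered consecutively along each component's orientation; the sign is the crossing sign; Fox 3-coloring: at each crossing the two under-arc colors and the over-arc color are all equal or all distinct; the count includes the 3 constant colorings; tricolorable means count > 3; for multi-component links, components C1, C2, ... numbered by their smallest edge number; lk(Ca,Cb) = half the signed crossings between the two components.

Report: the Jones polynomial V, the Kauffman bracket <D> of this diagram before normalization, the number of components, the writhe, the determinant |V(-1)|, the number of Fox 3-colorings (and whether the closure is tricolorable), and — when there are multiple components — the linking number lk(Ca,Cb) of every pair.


V = q^2 + 2q^4 - 2q^5 + q^6 - 2q^7 + q^8
<D> = A^-14 - 2A^-10 + A^-6 - 2A^-2 + 2A^2 + A^10 (w = +6)
1 component over 10 crossings, w = +6
27 Fox colorings among 3^10, |V(-1)| = 9: tricolorable
why: V spans 6 powers of q: at least 6 crossings in any diagram


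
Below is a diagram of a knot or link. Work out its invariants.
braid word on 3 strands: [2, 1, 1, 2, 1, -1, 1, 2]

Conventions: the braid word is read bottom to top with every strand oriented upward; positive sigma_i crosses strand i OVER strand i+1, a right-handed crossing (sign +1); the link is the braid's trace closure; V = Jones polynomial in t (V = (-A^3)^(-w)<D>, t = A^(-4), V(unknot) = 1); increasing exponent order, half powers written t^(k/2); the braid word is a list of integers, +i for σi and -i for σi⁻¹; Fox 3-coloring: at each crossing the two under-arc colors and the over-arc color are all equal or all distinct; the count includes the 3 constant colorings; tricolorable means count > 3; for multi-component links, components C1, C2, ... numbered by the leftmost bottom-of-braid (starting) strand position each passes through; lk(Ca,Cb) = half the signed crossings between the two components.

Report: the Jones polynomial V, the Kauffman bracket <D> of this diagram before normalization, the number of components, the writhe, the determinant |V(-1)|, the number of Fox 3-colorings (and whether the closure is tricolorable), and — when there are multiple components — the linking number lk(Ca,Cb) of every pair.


V(t) = t^2 + t^4 - t^5 + t^6 - t^7
bracket: -A^-10 + A^-6 - A^-2 + A^2 + A^10, w = +6
1 component, writhe +6, over 8 crossings
det 5, colorings 3 of 3^8 — not tricolorable
observation: the word shrinks to σ2 σ1 σ1 σ2 σ1 σ2 after cancelling


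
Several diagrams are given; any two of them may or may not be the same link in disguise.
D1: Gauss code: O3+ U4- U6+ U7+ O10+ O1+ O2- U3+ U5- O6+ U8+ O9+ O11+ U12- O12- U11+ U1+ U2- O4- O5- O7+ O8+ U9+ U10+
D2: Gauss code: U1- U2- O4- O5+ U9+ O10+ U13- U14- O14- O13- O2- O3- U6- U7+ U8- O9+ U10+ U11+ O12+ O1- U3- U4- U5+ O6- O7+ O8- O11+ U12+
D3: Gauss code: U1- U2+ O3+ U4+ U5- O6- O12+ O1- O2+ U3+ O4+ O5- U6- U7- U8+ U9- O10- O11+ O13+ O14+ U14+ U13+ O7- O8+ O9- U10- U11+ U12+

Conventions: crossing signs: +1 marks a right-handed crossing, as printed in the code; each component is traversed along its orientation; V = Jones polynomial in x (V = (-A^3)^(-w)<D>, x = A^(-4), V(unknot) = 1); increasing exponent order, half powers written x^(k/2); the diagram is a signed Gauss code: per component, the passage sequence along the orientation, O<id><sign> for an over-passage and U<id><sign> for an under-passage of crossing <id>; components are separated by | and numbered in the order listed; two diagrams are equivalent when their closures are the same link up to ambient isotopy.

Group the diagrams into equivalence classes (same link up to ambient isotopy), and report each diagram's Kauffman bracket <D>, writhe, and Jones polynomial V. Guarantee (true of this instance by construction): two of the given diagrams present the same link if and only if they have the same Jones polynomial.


classes: {D1} | {D2} | {D3}
V(D1) = x + x^3 - x^4  [12 crossings, <D> = -A^-4 + 1 + A^8, w = +4]
V(D2) = x^-2 - x^-1 + 1 - x + x^2  [14 crossings, <D> = A^-14 - A^-10 + A^-6 - A^-2 + A^2, w = -2]
V(D3) = 1  (w +2, c 14, <D> = A^6)
insight: comparing 3 Jones polynomials yields 3 groups


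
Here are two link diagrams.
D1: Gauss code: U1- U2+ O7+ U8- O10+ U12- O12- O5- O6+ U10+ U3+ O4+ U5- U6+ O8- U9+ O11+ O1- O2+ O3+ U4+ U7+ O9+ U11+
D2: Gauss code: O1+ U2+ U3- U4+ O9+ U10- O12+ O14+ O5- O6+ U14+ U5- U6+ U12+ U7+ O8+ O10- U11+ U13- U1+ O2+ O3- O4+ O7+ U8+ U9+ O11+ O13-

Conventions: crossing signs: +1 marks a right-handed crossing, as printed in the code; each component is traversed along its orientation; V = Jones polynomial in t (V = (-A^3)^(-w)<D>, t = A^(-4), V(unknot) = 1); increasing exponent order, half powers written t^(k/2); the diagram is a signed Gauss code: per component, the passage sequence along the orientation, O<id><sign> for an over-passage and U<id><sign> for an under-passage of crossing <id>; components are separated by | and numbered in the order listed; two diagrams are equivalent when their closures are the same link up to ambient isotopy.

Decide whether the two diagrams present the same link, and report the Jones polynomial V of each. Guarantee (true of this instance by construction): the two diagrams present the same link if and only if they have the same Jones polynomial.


equivalent: yes
D1 (bracket -A^-12 + A^-8 - A^-4 + 2 - A^4 + A^8; 12 crossings at w = +4): V = t - t^2 + 2t^3 - t^4 + t^5 - t^6
D2 (bracket -A^-6 + A^-2 - A^2 + 2A^6 - A^10 + A^14; 14 crossings at w = +6): V = t - t^2 + 2t^3 - t^4 + t^5 - t^6
key observation: all 2 diagrams share one V(t), hence one class


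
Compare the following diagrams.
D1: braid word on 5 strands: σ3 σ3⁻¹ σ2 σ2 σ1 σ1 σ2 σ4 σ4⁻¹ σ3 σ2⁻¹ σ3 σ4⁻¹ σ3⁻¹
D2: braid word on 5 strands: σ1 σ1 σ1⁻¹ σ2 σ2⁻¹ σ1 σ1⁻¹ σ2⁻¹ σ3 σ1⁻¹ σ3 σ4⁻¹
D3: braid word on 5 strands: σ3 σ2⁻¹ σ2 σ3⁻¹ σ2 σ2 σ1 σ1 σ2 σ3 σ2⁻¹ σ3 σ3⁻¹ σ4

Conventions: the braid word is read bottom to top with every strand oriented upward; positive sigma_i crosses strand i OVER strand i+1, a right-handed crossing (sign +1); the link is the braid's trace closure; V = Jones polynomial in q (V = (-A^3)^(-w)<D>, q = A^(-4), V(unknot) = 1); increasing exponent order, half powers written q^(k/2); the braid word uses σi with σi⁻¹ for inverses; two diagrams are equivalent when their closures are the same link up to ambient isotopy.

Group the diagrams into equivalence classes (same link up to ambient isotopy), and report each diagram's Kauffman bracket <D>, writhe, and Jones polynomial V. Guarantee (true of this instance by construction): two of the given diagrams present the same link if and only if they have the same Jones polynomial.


classes: {D1, D3} | {D2}
V(D1) = q + 2q^3 + q^5  [14 crossings, <D> = A^-8 + 2 + A^8, w = +4]
D2 (bracket A^-12 + A^-8 + A^-4 + 1; 12 crossings at w = 0): V = 1 + q + q^2 + q^3
D3 (bracket A^-2 + 2A^6 + A^14; 14 crossings at w = +6): V = q + 2q^3 + q^5
note: comparing 3 Jones polynomials yields 2 groups


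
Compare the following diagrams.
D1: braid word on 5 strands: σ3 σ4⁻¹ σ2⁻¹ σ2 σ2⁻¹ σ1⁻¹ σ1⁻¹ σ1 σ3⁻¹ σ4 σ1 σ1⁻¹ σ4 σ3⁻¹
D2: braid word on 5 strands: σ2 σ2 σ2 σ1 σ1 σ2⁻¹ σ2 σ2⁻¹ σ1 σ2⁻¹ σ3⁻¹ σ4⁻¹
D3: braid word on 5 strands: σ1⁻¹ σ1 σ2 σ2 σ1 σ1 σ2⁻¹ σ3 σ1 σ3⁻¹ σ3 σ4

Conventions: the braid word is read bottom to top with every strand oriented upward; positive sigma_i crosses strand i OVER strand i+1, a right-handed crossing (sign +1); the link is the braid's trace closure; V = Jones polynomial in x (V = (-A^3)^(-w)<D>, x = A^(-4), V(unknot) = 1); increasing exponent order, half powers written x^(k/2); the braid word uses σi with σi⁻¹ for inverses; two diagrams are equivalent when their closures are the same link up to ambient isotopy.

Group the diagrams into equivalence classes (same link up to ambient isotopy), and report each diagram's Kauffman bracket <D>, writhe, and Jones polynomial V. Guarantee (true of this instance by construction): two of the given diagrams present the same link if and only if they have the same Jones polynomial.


grouping into links: {D1} | {D2, D3}
V(D1) = 1  (w -2, c 14, <D> = A^-6)
V(D2) = x - x^2 + 2x^3 - x^4 + x^5 - x^6  (w +2, c 12, <D> = -A^-18 + A^-14 - A^-10 + 2A^-6 - A^-2 + A^2)
V(D3) = x - x^2 + 2x^3 - x^4 + x^5 - x^6  (w +6, c 12, <D> = -A^-6 + A^-2 - A^2 + 2A^6 - A^10 + A^14)
key observation: V(x) takes 2 values over 3 diagrams, fixing the grouping


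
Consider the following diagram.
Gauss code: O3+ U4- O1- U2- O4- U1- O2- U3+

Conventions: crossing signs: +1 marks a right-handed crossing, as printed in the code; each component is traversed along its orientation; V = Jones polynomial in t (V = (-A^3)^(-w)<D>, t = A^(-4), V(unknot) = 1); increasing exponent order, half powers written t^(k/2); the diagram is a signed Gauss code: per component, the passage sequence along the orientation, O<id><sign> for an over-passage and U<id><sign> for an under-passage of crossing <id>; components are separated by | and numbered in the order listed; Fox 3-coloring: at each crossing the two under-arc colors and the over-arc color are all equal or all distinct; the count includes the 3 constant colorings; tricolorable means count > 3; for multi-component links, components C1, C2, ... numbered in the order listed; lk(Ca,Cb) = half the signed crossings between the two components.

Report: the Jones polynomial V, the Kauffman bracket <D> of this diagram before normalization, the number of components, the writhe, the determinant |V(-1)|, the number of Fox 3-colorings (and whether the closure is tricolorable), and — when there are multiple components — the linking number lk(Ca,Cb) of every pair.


V(t) = -t^-4 + t^-3 + t^-1
bracket: A^-2 + A^6 - A^10, w = -2
1 component, writhe -2, over 4 crossings
det 3, colorings 9 of 3^4 — tricolorable
observation: the span of V is 3, forcing >= 3 crossings in any diagram


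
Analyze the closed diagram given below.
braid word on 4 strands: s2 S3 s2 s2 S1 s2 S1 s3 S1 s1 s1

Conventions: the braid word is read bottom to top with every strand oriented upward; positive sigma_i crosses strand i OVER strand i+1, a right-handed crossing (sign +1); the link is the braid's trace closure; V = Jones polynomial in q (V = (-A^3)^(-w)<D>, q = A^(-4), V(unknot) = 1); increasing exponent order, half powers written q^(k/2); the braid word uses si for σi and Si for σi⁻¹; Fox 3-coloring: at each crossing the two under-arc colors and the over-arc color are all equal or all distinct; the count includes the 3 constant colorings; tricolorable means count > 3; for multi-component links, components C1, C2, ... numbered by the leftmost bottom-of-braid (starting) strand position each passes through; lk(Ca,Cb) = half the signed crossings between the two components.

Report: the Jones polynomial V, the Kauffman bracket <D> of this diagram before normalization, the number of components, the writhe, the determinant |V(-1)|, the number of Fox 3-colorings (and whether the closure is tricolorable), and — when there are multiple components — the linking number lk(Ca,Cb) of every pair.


V(q) = q + q^3 - q^4
bracket: A^-7 - A^-3 - A^5, w = +3
1 component, writhe +3, over 11 crossings
det 3, colorings 9 of 3^11 — tricolorable
observation: w = +3 (over 11 crossings) is diagram-only; (-A^3)^(-3) removes it from V


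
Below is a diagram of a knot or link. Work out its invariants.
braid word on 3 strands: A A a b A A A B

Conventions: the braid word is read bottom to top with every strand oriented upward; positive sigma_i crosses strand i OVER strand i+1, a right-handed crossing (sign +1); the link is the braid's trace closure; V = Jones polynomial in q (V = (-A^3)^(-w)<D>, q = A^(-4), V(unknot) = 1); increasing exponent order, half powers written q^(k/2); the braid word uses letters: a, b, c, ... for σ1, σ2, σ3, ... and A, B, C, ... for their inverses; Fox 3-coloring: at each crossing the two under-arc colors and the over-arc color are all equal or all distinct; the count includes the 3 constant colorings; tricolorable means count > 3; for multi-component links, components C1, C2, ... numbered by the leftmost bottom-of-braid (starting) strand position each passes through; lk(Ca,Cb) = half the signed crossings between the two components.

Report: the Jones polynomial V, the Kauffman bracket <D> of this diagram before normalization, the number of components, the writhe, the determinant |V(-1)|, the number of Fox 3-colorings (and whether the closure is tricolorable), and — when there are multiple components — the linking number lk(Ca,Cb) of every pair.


Jones polynomial: V(q) = -q^-4 + q^-3 + q^-1
<D> = A^-8 + 1 - A^4; writhe -4
components 1, writhe -4 (8 crossings)
3-colorings: 9 of 3^8, det 3 — tricolorable
note: det 3 = |V(-1)|; divisible by 3, so tricolorable


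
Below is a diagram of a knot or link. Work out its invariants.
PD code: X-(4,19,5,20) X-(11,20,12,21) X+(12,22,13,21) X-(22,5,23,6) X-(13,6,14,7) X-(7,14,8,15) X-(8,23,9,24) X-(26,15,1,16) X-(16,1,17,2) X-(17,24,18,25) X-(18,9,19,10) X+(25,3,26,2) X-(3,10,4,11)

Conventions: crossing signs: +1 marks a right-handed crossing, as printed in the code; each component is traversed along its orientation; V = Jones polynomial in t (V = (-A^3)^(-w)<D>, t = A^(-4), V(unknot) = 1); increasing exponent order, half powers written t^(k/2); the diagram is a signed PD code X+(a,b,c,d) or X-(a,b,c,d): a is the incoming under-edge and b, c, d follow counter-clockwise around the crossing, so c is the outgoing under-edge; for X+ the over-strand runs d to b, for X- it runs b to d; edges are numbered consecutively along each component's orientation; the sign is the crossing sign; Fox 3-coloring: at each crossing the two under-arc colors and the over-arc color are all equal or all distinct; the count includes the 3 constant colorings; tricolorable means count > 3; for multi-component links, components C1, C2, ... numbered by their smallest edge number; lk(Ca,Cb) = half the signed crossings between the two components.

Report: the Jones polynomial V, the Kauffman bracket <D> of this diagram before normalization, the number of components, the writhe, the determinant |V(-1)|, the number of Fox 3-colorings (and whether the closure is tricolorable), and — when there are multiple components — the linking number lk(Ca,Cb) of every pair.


V = -t^-10 + t^-9 - 2t^-8 + 2t^-7 - t^-6 + 2t^-5 - t^-4 + t^-3
<D> = -A^-15 + A^-11 - 2A^-7 + A^-3 - 2A + 2A^5 - A^9 + A^13 (w = -9)
1 component over 13 crossings, w = -9
3 Fox colorings among 3^13, |V(-1)| = 11: not tricolorable
why: the span of V is 7, forcing >= 7 crossings in any diagram


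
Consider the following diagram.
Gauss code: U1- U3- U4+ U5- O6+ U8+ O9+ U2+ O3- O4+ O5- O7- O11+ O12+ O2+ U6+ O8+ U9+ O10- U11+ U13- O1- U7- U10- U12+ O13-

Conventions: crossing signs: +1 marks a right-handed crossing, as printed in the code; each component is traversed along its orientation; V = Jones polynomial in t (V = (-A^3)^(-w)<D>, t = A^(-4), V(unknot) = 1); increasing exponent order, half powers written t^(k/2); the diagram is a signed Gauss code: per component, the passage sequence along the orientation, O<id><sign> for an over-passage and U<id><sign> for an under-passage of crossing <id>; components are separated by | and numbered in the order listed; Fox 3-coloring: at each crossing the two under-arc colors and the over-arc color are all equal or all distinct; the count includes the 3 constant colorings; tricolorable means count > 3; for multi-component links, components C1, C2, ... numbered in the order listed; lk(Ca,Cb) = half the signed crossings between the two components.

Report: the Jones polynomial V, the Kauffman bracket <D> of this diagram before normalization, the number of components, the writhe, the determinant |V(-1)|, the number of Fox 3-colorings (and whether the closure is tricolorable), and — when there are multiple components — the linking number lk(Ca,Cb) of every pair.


V = -t^-3 + t^-2 - t^-1 + 3 - t + t^2 - t^3
<D> = A^-9 - A^-5 + A^-1 - 3A^3 + A^7 - A^11 + A^15 (w = +1)
1 component over 13 crossings, w = +1
27 Fox colorings among 3^13, |V(-1)| = 9: tricolorable
why: |V(-1)| = 9: so tricolorable, since 3 divides 9


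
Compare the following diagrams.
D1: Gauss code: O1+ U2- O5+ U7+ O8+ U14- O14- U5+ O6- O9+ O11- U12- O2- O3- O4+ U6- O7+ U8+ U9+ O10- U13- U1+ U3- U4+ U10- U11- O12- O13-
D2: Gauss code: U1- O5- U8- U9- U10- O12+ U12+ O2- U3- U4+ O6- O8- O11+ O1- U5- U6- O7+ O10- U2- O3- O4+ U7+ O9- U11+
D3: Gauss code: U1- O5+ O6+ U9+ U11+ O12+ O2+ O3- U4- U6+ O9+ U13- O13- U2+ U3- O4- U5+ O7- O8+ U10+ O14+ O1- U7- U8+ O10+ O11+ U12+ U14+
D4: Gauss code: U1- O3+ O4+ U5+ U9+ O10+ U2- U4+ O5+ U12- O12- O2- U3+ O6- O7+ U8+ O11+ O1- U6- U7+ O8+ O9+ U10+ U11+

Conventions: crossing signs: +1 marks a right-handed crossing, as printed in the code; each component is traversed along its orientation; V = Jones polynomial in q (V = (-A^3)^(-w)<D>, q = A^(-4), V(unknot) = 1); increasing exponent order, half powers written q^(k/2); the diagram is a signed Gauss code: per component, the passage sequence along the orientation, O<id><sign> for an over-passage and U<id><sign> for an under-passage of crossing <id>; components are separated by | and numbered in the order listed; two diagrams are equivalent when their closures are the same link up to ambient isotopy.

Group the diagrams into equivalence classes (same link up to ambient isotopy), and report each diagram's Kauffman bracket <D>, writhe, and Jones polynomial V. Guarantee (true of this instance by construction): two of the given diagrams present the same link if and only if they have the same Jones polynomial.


grouping into links: {D1} | {D2} | {D3, D4}
V(D1) = -q^-3 + 2q^-2 - 2q^-1 + 3 - 2q + 2q^2 - q^3  (w -2, c 14, <D> = -A^-18 + 2A^-14 - 2A^-10 + 3A^-6 - 2A^-2 + 2A^2 - A^6)
V(D2) = -q^-6 + q^-5 - q^-4 + 2q^-3 - q^-2 + q^-1  (w -4, c 12, <D> = A^-8 - A^-4 + 2 - A^4 + A^8 - A^12)
V(D3) = q - q^2 + 2q^3 - q^4 + q^5 - q^6  (w +4, c 14, <D> = -A^-12 + A^-8 - A^-4 + 2 - A^4 + A^8)
V(D4) = q - q^2 + 2q^3 - q^4 + q^5 - q^6  (w +4, c 12, <D> = -A^-12 + A^-8 - A^-4 + 2 - A^4 + A^8)
why: 3 classes among 4 diagrams; unequal V(q) rules out equality


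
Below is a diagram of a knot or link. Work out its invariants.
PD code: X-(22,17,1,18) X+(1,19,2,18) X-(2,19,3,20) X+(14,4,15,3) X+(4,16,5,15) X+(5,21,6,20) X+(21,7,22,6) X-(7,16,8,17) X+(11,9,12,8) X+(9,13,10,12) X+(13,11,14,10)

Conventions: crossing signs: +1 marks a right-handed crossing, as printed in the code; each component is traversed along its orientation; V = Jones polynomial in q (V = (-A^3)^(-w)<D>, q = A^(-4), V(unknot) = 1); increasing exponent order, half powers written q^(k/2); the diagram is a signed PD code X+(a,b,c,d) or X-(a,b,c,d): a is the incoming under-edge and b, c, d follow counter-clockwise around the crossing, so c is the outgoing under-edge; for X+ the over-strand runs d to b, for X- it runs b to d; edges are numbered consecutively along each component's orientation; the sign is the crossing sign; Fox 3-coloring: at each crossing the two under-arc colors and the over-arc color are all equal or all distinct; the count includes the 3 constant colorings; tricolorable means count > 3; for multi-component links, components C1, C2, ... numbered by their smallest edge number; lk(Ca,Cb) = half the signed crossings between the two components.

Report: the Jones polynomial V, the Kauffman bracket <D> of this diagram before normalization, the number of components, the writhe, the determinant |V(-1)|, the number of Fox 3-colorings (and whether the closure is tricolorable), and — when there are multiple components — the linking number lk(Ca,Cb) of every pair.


Jones polynomial: V(q) = q^2 + 2q^4 - 2q^5 + q^6 - 2q^7 + q^8
<D> = -A^-17 + 2A^-13 - A^-9 + 2A^-5 - 2A^-1 - A^7; writhe +5
components 1, writhe +5 (11 crossings)
3-colorings: 27 of 3^11, det 9 — tricolorable
note: det 9 = |V(-1)|; divisible by 3, so tricolorable


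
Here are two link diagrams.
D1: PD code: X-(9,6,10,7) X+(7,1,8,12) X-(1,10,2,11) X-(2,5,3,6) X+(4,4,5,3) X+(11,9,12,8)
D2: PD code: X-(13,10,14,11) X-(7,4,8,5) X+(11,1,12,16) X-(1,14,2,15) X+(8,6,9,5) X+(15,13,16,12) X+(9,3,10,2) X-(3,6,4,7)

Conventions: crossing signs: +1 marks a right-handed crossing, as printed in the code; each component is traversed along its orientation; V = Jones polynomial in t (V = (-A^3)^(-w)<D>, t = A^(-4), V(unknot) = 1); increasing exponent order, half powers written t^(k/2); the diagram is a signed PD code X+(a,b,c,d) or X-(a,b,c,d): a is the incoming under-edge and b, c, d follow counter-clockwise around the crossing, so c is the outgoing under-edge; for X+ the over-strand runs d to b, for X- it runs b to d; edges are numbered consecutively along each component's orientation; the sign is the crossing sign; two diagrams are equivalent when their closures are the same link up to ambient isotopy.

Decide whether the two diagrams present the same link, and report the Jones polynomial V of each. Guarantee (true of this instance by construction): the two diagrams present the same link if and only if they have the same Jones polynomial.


equivalent: yes
D1 (bracket A^-8 - A^-4 + 1 - A^4 + A^8; 6 crossings at w = 0): V = t^-2 - t^-1 + 1 - t + t^2
V(D2) = t^-2 - t^-1 + 1 - t + t^2  [8 crossings, <D> = A^-8 - A^-4 + 1 - A^4 + A^8, w = 0]
observation: all 2 diagrams share one V(t), hence one class


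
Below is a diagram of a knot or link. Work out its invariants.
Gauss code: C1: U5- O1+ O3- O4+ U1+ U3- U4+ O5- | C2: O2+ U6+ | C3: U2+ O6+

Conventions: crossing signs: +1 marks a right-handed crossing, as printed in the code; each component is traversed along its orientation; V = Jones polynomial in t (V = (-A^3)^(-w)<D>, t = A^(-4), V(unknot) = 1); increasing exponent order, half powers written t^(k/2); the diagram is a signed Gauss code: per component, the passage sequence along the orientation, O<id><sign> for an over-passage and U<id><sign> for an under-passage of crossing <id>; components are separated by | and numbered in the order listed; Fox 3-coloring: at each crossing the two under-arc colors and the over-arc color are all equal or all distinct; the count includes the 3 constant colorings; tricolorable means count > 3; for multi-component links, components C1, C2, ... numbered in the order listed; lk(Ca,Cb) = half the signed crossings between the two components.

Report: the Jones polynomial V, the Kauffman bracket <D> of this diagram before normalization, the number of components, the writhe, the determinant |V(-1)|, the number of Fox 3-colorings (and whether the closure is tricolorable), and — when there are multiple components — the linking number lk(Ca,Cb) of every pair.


V = 1 + t + t^2 + t^3
<D> = A^-6 + A^-2 + A^2 + A^6 (w = +2)
3 components over 6 crossings, w = +2
lk(C1,C2): 0
lk(C1,C3) = 0
linking number lk(C2,C3) = +1
9 Fox colorings among 3^6, |V(-1)| = 0: tricolorable
why: det 0 = |V(-1)|; divisible by 3, so tricolorable
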